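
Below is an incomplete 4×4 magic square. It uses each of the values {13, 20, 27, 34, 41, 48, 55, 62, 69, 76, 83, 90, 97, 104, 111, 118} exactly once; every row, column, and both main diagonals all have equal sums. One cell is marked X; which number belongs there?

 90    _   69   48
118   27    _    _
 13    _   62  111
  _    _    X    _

34

The 16 entries sum to 1048, so each line sums to 1048/4 = 262.
Row 1 needs 262; the known cells sum to 207, so (1,2) = 55.
Row 3 must total 262; the given cells sum to 186, so (3,2) = 76.
Column 1: 90 + 118 + 13 + ? = 262, so (4,1) = 41.
Using column 2: 55 + 27 + 76 + ? → (4,2) = 262 − 158 = 104.
Main diagonal needs 262; the known cells sum to 179, so (4,4) = 83.
Anti-diagonal needs 262; the known cells sum to 165, so (2,3) = 97.
Row 2: 118 + 27 + 97 + ? = 262, so (2,4) = 20.
From row 4, 262 − (41 + 104 + 83) gives (4,3) = 34.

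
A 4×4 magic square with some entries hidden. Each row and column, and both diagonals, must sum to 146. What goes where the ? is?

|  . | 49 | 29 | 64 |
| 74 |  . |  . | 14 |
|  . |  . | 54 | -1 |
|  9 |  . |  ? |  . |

Row 1: 49 + 29 + 64 + ? = 146, so (1,1) = 4.
Column 1 must total 146; the given cells sum to 87, so (3,1) = 59.
The remaining cell in column 4 is (4,4) = 146 − 77 = 69.
Main diagonal must total 146; the given cells sum to 127, so (2,2) = 19.
Row 2 must total 146; the given cells sum to 107, so (2,3) = 39.
Row 3 must total 146; the given cells sum to 112, so (3,2) = 34.
Column 2 needs 146; the known cells sum to 102, so (4,2) = 44.
Column 3 must total 146; the given cells sum to 122, so (4,3) = 24.

24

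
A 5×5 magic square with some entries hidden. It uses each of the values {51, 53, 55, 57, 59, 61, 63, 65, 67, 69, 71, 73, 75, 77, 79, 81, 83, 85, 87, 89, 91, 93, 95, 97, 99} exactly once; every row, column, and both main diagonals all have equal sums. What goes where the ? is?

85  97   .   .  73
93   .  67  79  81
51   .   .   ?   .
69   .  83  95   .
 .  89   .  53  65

The 25 entries sum to 1875, so each line sums to 1875/5 = 375.
From row 2, 375 − (93 + 67 + 79 + 81) gives (2,2) = 55.
The remaining cell in column 1 is (5,1) = 375 − 298 = 77.
Main diagonal needs 375; the known cells sum to 300, so (3,3) = 75.
Using anti-diagonal: 73 + 79 + 75 + 77 + ? → (4,2) = 375 − 304 = 71.
The remaining cell in row 4 is (4,5) = 375 − 318 = 57.
From row 5, 375 − (77 + 89 + 53 + 65) gives (5,3) = 91.
Column 2 must total 375; the given cells sum to 312, so (3,2) = 63.
Using column 3: 67 + 75 + 83 + 91 + ? → (1,3) = 375 − 316 = 59.
Column 5: 73 + 81 + 57 + 65 + ? = 375, so (3,5) = 99.
Row 1: 85 + 97 + 59 + 73 + ? = 375, so (1,4) = 61.
From row 3, 375 − (51 + 63 + 75 + 99) gives (3,4) = 87.

87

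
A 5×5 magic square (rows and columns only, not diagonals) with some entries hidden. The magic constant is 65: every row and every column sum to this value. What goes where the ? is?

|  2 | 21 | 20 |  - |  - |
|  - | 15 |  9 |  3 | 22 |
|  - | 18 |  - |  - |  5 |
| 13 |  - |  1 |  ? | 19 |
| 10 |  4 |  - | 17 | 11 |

25

Row 2: 15 + 9 + 3 + 22 + ? = 65, so (2,1) = 16.
Row 5: 10 + 4 + 17 + 11 + ? = 65, so (5,3) = 23.
Using column 1: 2 + 16 + 13 + 10 + ? → (3,1) = 65 − 41 = 24.
Using column 2: 21 + 15 + 18 + 4 + ? → (4,2) = 65 − 58 = 7.
The remaining cell in column 3 is (3,3) = 65 − 53 = 12.
From column 5, 65 − (22 + 5 + 19 + 11) gives (1,5) = 8.
The remaining cell in row 1 is (1,4) = 65 − 51 = 14.
Using row 3: 24 + 18 + 12 + 5 + ? → (3,4) = 65 − 59 = 6.
From row 4, 65 − (13 + 7 + 1 + 19) gives (4,4) = 25.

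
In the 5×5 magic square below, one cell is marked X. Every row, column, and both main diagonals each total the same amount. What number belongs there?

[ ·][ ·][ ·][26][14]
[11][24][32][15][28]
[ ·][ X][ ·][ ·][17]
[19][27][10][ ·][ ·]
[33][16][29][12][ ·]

13

Row 2 is complete and sums to 110; that is the magic constant.
Using row 5: 33 + 16 + 29 + 12 + ? → (5,5) = 110 − 90 = 20.
The remaining cell in column 5 is (4,5) = 110 − 79 = 31.
Anti-diagonal needs 110; the known cells sum to 89, so (3,3) = 21.
The remaining cell in row 4 is (4,4) = 110 − 87 = 23.
Column 3 needs 110; the known cells sum to 92, so (1,3) = 18.
The remaining cell in column 4 is (3,4) = 110 − 76 = 34.
Using main diagonal: 24 + 21 + 23 + 20 + ? → (1,1) = 110 − 88 = 22.
Row 1 needs 110; the known cells sum to 80, so (1,2) = 30.
From column 1, 110 − (22 + 11 + 19 + 33) gives (3,1) = 25.
From column 2, 110 − (30 + 24 + 27 + 16) gives (3,2) = 13.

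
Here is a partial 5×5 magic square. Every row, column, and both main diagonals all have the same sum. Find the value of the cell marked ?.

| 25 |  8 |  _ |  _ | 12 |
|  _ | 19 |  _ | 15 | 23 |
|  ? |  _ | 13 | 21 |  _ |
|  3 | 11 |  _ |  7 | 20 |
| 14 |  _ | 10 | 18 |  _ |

17

Anti-diagonal is complete and sums to 65; that is the magic constant.
Row 4 needs 65; the known cells sum to 41, so (4,3) = 24.
Column 4 must total 65; the given cells sum to 61, so (1,4) = 4.
Main diagonal: 25 + 19 + 13 + 7 + ? = 65, so (5,5) = 1.
Using row 1: 25 + 8 + 4 + 12 + ? → (1,3) = 65 − 49 = 16.
Using row 5: 14 + 10 + 18 + 1 + ? → (5,2) = 65 − 43 = 22.
The remaining cell in column 2 is (3,2) = 65 − 60 = 5.
Using column 3: 16 + 13 + 24 + 10 + ? → (2,3) = 65 − 63 = 2.
Column 5 must total 65; the given cells sum to 56, so (3,5) = 9.
Row 2: 19 + 2 + 15 + 23 + ? = 65, so (2,1) = 6.
The remaining cell in row 3 is (3,1) = 65 − 48 = 17.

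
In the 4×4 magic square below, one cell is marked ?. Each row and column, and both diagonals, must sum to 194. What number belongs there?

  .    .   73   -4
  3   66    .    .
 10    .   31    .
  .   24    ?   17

The remaining cell in main diagonal is (1,1) = 194 − 114 = 80.
Row 1: 80 + 73 + (-4) + ? = 194, so (1,2) = 45.
The remaining cell in column 1 is (4,1) = 194 − 93 = 101.
Column 2: 45 + 66 + 24 + ? = 194, so (3,2) = 59.
Anti-diagonal needs 194; the known cells sum to 156, so (2,3) = 38.
Row 2: 3 + 66 + 38 + ? = 194, so (2,4) = 87.
From row 3, 194 − (10 + 59 + 31) gives (3,4) = 94.
The remaining cell in row 4 is (4,3) = 194 − 142 = 52.

52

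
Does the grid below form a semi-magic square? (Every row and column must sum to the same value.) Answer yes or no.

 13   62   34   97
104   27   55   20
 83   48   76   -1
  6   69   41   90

Row 1: 13 + 62 + 34 + 97 = 206.
Row 2: 104 + 27 + 55 + 20 = 206.
Row 3: 83 + 48 + 76 + (-1) = 206.
Row 4: 6 + 69 + 41 + 90 = 206.
Column 1: 13 + 104 + 83 + 6 = 206.
Column 2: 62 + 27 + 48 + 69 = 206.
Column 3: 34 + 55 + 76 + 41 = 206.
Column 4: 97 + 20 + (-1) + 90 = 206.
All lines sum to 206.

Yes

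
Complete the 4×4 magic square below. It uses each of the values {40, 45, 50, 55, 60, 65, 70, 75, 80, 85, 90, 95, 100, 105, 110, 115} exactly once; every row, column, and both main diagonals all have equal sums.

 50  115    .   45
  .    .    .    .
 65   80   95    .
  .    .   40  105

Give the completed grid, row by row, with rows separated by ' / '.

The 16 entries sum to 1240, so each line sums to 1240/4 = 310.
From row 1, 310 − (50 + 115 + 45) gives (1,3) = 100.
Row 3: 65 + 80 + 95 + ? = 310, so (3,4) = 70.
Column 3 must total 310; the given cells sum to 235, so (2,3) = 75.
The remaining cell in column 4 is (2,4) = 310 − 220 = 90.
Main diagonal: 50 + 95 + 105 + ? = 310, so (2,2) = 60.
From anti-diagonal, 310 − (45 + 75 + 80) gives (4,1) = 110.
Row 2: 60 + 75 + 90 + ? = 310, so (2,1) = 85.
Row 4: 110 + 40 + 105 + ? = 310, so (4,2) = 55.

50 115 100 45 / 85 60 75 90 / 65 80 95 70 / 110 55 40 105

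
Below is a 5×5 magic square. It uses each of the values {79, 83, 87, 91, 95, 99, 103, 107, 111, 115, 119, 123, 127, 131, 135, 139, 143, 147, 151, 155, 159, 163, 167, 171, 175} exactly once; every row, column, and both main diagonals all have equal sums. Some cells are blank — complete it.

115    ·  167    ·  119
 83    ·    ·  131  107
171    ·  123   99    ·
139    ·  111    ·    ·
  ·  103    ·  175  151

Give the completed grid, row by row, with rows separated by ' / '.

The 25 entries sum to 3175, so each line sums to 3175/5 = 635.
Column 1: 115 + 83 + 171 + 139 + ? = 635, so (5,1) = 127.
Using anti-diagonal: 119 + 131 + 123 + 127 + ? → (4,2) = 635 − 500 = 135.
From row 5, 635 − (127 + 103 + 175 + 151) gives (5,3) = 79.
The remaining cell in column 3 is (2,3) = 635 − 480 = 155.
Row 2 needs 635; the known cells sum to 476, so (2,2) = 159.
From main diagonal, 635 − (115 + 159 + 123 + 151) gives (4,4) = 87.
Row 4: 139 + 135 + 111 + 87 + ? = 635, so (4,5) = 163.
From column 4, 635 − (131 + 99 + 87 + 175) gives (1,4) = 143.
Column 5: 119 + 107 + 163 + 151 + ? = 635, so (3,5) = 95.
From row 1, 635 − (115 + 167 + 143 + 119) gives (1,2) = 91.
Row 3: 171 + 123 + 99 + 95 + ? = 635, so (3,2) = 147.

115 91 167 143 119 / 83 159 155 131 107 / 171 147 123 99 95 / 139 135 111 87 163 / 127 103 79 175 151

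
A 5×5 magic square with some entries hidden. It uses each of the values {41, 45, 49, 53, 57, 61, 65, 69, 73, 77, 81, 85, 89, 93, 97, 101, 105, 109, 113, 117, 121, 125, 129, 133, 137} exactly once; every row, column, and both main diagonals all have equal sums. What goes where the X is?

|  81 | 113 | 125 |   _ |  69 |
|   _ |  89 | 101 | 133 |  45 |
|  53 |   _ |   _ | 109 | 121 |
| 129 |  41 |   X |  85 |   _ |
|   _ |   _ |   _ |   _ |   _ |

The 25 entries sum to 2225, so each line sums to 2225/5 = 445.
The remaining cell in row 1 is (1,4) = 445 − 388 = 57.
Row 2 must total 445; the given cells sum to 368, so (2,1) = 77.
Column 1: 81 + 77 + 53 + 129 + ? = 445, so (5,1) = 105.
From column 4, 445 − (57 + 133 + 109 + 85) gives (5,4) = 61.
Anti-diagonal must total 445; the given cells sum to 348, so (3,3) = 97.
Row 3 must total 445; the given cells sum to 380, so (3,2) = 65.
Using column 2: 113 + 89 + 65 + 41 + ? → (5,2) = 445 − 308 = 137.
Main diagonal needs 445; the known cells sum to 352, so (5,5) = 93.
Using row 5: 105 + 137 + 61 + 93 + ? → (5,3) = 445 − 396 = 49.
The remaining cell in column 3 is (4,3) = 445 − 372 = 73.

73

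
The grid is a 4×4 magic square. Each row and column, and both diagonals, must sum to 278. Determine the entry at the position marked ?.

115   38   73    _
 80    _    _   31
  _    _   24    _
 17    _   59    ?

94

Row 1 needs 278; the known cells sum to 226, so (1,4) = 52.
From column 1, 278 − (115 + 80 + 17) gives (3,1) = 66.
Column 3: 73 + 24 + 59 + ? = 278, so (2,3) = 122.
Anti-diagonal must total 278; the given cells sum to 191, so (3,2) = 87.
Row 2 needs 278; the known cells sum to 233, so (2,2) = 45.
Row 3 needs 278; the known cells sum to 177, so (3,4) = 101.
The remaining cell in column 2 is (4,2) = 278 − 170 = 108.
From column 4, 278 − (52 + 31 + 101) gives (4,4) = 94.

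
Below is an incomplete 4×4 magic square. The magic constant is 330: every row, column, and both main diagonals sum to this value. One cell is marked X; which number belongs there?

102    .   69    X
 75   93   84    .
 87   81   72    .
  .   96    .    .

Using row 2: 75 + 93 + 84 + ? → (2,4) = 330 − 252 = 78.
Using row 3: 87 + 81 + 72 + ? → (3,4) = 330 − 240 = 90.
From column 1, 330 − (102 + 75 + 87) gives (4,1) = 66.
Column 2 must total 330; the given cells sum to 270, so (1,2) = 60.
Column 3 must total 330; the given cells sum to 225, so (4,3) = 105.
From main diagonal, 330 − (102 + 93 + 72) gives (4,4) = 63.
Using anti-diagonal: 84 + 81 + 66 + ? → (1,4) = 330 − 231 = 99.

99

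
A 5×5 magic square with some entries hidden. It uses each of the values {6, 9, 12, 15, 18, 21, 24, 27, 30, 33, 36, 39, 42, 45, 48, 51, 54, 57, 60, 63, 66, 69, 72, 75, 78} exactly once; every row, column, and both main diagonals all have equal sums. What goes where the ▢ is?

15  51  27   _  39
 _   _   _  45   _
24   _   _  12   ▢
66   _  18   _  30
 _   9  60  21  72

63

The 25 entries sum to 1050, so each line sums to 1050/5 = 210.
Row 1 must total 210; the given cells sum to 132, so (1,4) = 78.
From row 5, 210 − (9 + 60 + 21 + 72) gives (5,1) = 48.
The remaining cell in column 1 is (2,1) = 210 − 153 = 57.
Column 4 needs 210; the known cells sum to 156, so (4,4) = 54.
Row 4: 66 + 18 + 54 + 30 + ? = 210, so (4,2) = 42.
From anti-diagonal, 210 − (39 + 45 + 42 + 48) gives (3,3) = 36.
Column 3 must total 210; the given cells sum to 141, so (2,3) = 69.
Main diagonal needs 210; the known cells sum to 177, so (2,2) = 33.
From row 2, 210 − (57 + 33 + 69 + 45) gives (2,5) = 6.
From column 2, 210 − (51 + 33 + 42 + 9) gives (3,2) = 75.
From column 5, 210 − (39 + 6 + 30 + 72) gives (3,5) = 63.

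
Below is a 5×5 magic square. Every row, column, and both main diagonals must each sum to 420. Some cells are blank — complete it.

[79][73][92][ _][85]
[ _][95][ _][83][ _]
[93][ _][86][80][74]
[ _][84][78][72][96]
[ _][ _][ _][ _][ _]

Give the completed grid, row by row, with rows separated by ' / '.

Using row 1: 79 + 73 + 92 + 85 + ? → (1,4) = 420 − 329 = 91.
The remaining cell in row 3 is (3,2) = 420 − 333 = 87.
From row 4, 420 − (84 + 78 + 72 + 96) gives (4,1) = 90.
Using column 2: 73 + 95 + 87 + 84 + ? → (5,2) = 420 − 339 = 81.
The remaining cell in column 4 is (5,4) = 420 − 326 = 94.
Main diagonal: 79 + 95 + 86 + 72 + ? = 420, so (5,5) = 88.
The remaining cell in anti-diagonal is (5,1) = 420 − 338 = 82.
Using row 5: 82 + 81 + 94 + 88 + ? → (5,3) = 420 − 345 = 75.
From column 1, 420 − (79 + 93 + 90 + 82) gives (2,1) = 76.
Column 3 must total 420; the given cells sum to 331, so (2,3) = 89.
Column 5 needs 420; the known cells sum to 343, so (2,5) = 77.

79 73 92 91 85 / 76 95 89 83 77 / 93 87 86 80 74 / 90 84 78 72 96 / 82 81 75 94 88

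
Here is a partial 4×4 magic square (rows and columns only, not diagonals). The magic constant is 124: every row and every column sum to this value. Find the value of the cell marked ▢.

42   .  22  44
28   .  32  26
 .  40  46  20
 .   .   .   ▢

Using row 1: 42 + 22 + 44 + ? → (1,2) = 124 − 108 = 16.
Row 2: 28 + 32 + 26 + ? = 124, so (2,2) = 38.
Row 3 must total 124; the given cells sum to 106, so (3,1) = 18.
The remaining cell in column 1 is (4,1) = 124 − 88 = 36.
The remaining cell in column 2 is (4,2) = 124 − 94 = 30.
Column 3 must total 124; the given cells sum to 100, so (4,3) = 24.
Using column 4: 44 + 26 + 20 + ? → (4,4) = 124 − 90 = 34.

34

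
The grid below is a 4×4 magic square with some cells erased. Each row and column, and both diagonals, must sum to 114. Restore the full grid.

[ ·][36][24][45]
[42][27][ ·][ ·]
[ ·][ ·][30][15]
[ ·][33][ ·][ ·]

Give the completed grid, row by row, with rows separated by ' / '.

Row 1 needs 114; the known cells sum to 105, so (1,1) = 9.
From column 2, 114 − (36 + 27 + 33) gives (3,2) = 18.
Main diagonal: 9 + 27 + 30 + ? = 114, so (4,4) = 48.
From row 3, 114 − (18 + 30 + 15) gives (3,1) = 51.
The remaining cell in column 1 is (4,1) = 114 − 102 = 12.
Using column 4: 45 + 15 + 48 + ? → (2,4) = 114 − 108 = 6.
Anti-diagonal needs 114; the known cells sum to 75, so (2,3) = 39.
The remaining cell in row 4 is (4,3) = 114 − 93 = 21.

9 36 24 45 / 42 27 39 6 / 51 18 30 15 / 12 33 21 48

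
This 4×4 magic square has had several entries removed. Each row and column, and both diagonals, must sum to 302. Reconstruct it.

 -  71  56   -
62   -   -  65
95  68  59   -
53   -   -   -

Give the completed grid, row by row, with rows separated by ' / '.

92 71 56 83 / 62 77 98 65 / 95 68 59 80 / 53 86 89 74

Using row 3: 95 + 68 + 59 + ? → (3,4) = 302 − 222 = 80.
Using column 1: 62 + 95 + 53 + ? → (1,1) = 302 − 210 = 92.
Row 1 needs 302; the known cells sum to 219, so (1,4) = 83.
Column 4 needs 302; the known cells sum to 228, so (4,4) = 74.
Using main diagonal: 92 + 59 + 74 + ? → (2,2) = 302 − 225 = 77.
The remaining cell in anti-diagonal is (2,3) = 302 − 204 = 98.
The remaining cell in column 2 is (4,2) = 302 − 216 = 86.
From column 3, 302 − (56 + 98 + 59) gives (4,3) = 89.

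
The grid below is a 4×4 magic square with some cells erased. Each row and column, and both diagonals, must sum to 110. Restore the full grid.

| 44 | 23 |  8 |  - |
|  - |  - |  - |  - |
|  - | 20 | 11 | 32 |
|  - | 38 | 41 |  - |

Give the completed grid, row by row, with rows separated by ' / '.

Row 1 needs 110; the known cells sum to 75, so (1,4) = 35.
Row 3 must total 110; the given cells sum to 63, so (3,1) = 47.
Column 2 needs 110; the known cells sum to 81, so (2,2) = 29.
Column 3: 8 + 11 + 41 + ? = 110, so (2,3) = 50.
Using main diagonal: 44 + 29 + 11 + ? → (4,4) = 110 − 84 = 26.
Anti-diagonal must total 110; the given cells sum to 105, so (4,1) = 5.
Column 1 must total 110; the given cells sum to 96, so (2,1) = 14.
Using column 4: 35 + 32 + 26 + ? → (2,4) = 110 − 93 = 17.

44 23 8 35 / 14 29 50 17 / 47 20 11 32 / 5 38 41 26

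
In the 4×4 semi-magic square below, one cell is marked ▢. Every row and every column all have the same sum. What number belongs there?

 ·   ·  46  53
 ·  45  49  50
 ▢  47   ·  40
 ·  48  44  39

Column 4 is complete and sums to 182; that is the magic constant.
Using row 2: 45 + 49 + 50 + ? → (2,1) = 182 − 144 = 38.
Row 4: 48 + 44 + 39 + ? = 182, so (4,1) = 51.
From column 2, 182 − (45 + 47 + 48) gives (1,2) = 42.
Column 3: 46 + 49 + 44 + ? = 182, so (3,3) = 43.
Row 1 needs 182; the known cells sum to 141, so (1,1) = 41.
Row 3 needs 182; the known cells sum to 130, so (3,1) = 52.

52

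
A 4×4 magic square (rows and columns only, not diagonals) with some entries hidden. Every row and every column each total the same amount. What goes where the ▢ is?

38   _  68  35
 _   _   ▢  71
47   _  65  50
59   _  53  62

Column 4 is complete and sums to 218; that is the magic constant.
From row 1, 218 − (38 + 68 + 35) gives (1,2) = 77.
Using row 3: 47 + 65 + 50 + ? → (3,2) = 218 − 162 = 56.
Row 4 needs 218; the known cells sum to 174, so (4,2) = 44.
Column 1: 38 + 47 + 59 + ? = 218, so (2,1) = 74.
Column 2 needs 218; the known cells sum to 177, so (2,2) = 41.
Column 3 must total 218; the given cells sum to 186, so (2,3) = 32.

32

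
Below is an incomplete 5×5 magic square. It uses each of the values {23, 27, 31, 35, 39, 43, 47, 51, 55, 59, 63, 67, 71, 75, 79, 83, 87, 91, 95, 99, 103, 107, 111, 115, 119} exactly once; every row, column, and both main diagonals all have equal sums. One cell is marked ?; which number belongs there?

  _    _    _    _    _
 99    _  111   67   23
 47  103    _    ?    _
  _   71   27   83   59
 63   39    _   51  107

35

The 25 entries sum to 1775, so each line sums to 1775/5 = 355.
From row 2, 355 − (99 + 111 + 67 + 23) gives (2,2) = 55.
The remaining cell in row 4 is (4,1) = 355 − 240 = 115.
Row 5 must total 355; the given cells sum to 260, so (5,3) = 95.
Column 1 must total 355; the given cells sum to 324, so (1,1) = 31.
From column 2, 355 − (55 + 103 + 71 + 39) gives (1,2) = 87.
Main diagonal: 31 + 55 + 83 + 107 + ? = 355, so (3,3) = 79.
Anti-diagonal: 67 + 79 + 71 + 63 + ? = 355, so (1,5) = 75.
Column 3 must total 355; the given cells sum to 312, so (1,3) = 43.
The remaining cell in column 5 is (3,5) = 355 − 264 = 91.
Row 1 needs 355; the known cells sum to 236, so (1,4) = 119.
Using row 3: 47 + 103 + 79 + 91 + ? → (3,4) = 355 − 320 = 35.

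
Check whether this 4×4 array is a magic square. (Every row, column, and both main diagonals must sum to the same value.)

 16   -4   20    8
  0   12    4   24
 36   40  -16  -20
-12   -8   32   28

Yes

Row 1: 16 + (-4) + 20 + 8 = 40.
Row 2: 0 + 12 + 4 + 24 = 40.
Row 3: 36 + 40 + (-16) + (-20) = 40.
Row 4: -12 + (-8) + 32 + 28 = 40.
Column 1: 16 + 0 + 36 + (-12) = 40.
Column 2: -4 + 12 + 40 + (-8) = 40.
Column 3: 20 + 4 + (-16) + 32 = 40.
Column 4: 8 + 24 + (-20) + 28 = 40.
Main diagonal: 16 + 12 + (-16) + 28 = 40.
Anti-diagonal: 8 + 4 + 40 + (-12) = 40.
All lines sum to 40.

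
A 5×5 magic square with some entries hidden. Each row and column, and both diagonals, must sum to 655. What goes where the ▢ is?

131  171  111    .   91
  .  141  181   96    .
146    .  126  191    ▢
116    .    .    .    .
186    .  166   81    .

Using row 1: 131 + 171 + 111 + 91 + ? → (1,4) = 655 − 504 = 151.
Column 1 needs 655; the known cells sum to 579, so (2,1) = 76.
From column 3, 655 − (111 + 181 + 126 + 166) gives (4,3) = 71.
Column 4: 151 + 96 + 191 + 81 + ? = 655, so (4,4) = 136.
Main diagonal: 131 + 141 + 126 + 136 + ? = 655, so (5,5) = 121.
From anti-diagonal, 655 − (91 + 96 + 126 + 186) gives (4,2) = 156.
From row 2, 655 − (76 + 141 + 181 + 96) gives (2,5) = 161.
Using row 4: 116 + 156 + 71 + 136 + ? → (4,5) = 655 − 479 = 176.
From row 5, 655 − (186 + 166 + 81 + 121) gives (5,2) = 101.
Using column 2: 171 + 141 + 156 + 101 + ? → (3,2) = 655 − 569 = 86.
Column 5 must total 655; the given cells sum to 549, so (3,5) = 106.

106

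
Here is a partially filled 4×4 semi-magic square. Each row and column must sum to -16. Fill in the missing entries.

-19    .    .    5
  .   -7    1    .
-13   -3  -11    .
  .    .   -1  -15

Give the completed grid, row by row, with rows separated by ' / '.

-19 3 -5 5 / 7 -7 1 -17 / -13 -3 -11 11 / 9 -9 -1 -15

The remaining cell in row 3 is (3,4) = -16 − (-27) = 11.
Using column 3: 1 + (-11) + (-1) + ? → (1,3) = -16 − (-11) = -5.
Column 4 must total -16; the given cells sum to 1, so (2,4) = -17.
Row 1 must total -16; the given cells sum to -19, so (1,2) = 3.
Row 2 needs -16; the known cells sum to -23, so (2,1) = 7.
From column 1, -16 − (-19 + 7 + (-13)) gives (4,1) = 9.
Using column 2: 3 + (-7) + (-3) + ? → (4,2) = -16 − (-7) = -9.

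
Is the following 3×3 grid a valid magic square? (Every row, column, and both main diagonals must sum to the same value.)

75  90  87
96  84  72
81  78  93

Row 1: 75 + 90 + 87 = 252.
Row 2: 96 + 84 + 72 = 252.
Row 3: 81 + 78 + 93 = 252.
Column 1: 75 + 96 + 81 = 252.
Column 2: 90 + 84 + 78 = 252.
Column 3: 87 + 72 + 93 = 252.
Main diagonal: 75 + 84 + 93 = 252.
Anti-diagonal: 87 + 84 + 81 = 252.
All lines sum to 252.

Yes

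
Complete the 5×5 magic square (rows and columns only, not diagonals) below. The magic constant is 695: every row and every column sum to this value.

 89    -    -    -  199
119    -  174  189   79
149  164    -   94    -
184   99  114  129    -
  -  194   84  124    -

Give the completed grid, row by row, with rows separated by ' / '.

Row 2 must total 695; the given cells sum to 561, so (2,2) = 134.
Using row 4: 184 + 99 + 114 + 129 + ? → (4,5) = 695 − 526 = 169.
Column 1 must total 695; the given cells sum to 541, so (5,1) = 154.
From column 2, 695 − (134 + 164 + 99 + 194) gives (1,2) = 104.
Column 4: 189 + 94 + 129 + 124 + ? = 695, so (1,4) = 159.
Row 1: 89 + 104 + 159 + 199 + ? = 695, so (1,3) = 144.
Using row 5: 154 + 194 + 84 + 124 + ? → (5,5) = 695 − 556 = 139.
Column 3 needs 695; the known cells sum to 516, so (3,3) = 179.
The remaining cell in column 5 is (3,5) = 695 − 586 = 109.

89 104 144 159 199 / 119 134 174 189 79 / 149 164 179 94 109 / 184 99 114 129 169 / 154 194 84 124 139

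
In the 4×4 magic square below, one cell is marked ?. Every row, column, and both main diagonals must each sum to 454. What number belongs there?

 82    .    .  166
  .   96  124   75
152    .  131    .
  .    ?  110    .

Row 2 needs 454; the known cells sum to 295, so (2,1) = 159.
Using column 1: 82 + 159 + 152 + ? → (4,1) = 454 − 393 = 61.
Column 3 needs 454; the known cells sum to 365, so (1,3) = 89.
From main diagonal, 454 − (82 + 96 + 131) gives (4,4) = 145.
Anti-diagonal needs 454; the known cells sum to 351, so (3,2) = 103.
Row 1 needs 454; the known cells sum to 337, so (1,2) = 117.
Row 3: 152 + 103 + 131 + ? = 454, so (3,4) = 68.
From row 4, 454 − (61 + 110 + 145) gives (4,2) = 138.

138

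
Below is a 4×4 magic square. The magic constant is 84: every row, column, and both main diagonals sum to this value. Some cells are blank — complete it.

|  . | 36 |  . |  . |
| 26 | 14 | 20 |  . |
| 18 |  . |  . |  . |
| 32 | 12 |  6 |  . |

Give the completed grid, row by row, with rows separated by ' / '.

Row 2: 26 + 14 + 20 + ? = 84, so (2,4) = 24.
Using row 4: 32 + 12 + 6 + ? → (4,4) = 84 − 50 = 34.
Using column 1: 26 + 18 + 32 + ? → (1,1) = 84 − 76 = 8.
Column 2 must total 84; the given cells sum to 62, so (3,2) = 22.
Main diagonal needs 84; the known cells sum to 56, so (3,3) = 28.
Anti-diagonal needs 84; the known cells sum to 74, so (1,4) = 10.
From row 1, 84 − (8 + 36 + 10) gives (1,3) = 30.
Row 3 must total 84; the given cells sum to 68, so (3,4) = 16.

8 36 30 10 / 26 14 20 24 / 18 22 28 16 / 32 12 6 34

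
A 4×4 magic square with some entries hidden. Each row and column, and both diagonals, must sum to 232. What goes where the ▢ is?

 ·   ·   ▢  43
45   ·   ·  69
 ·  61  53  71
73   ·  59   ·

Row 3 must total 232; the given cells sum to 185, so (3,1) = 47.
From column 1, 232 − (45 + 47 + 73) gives (1,1) = 67.
From column 4, 232 − (43 + 69 + 71) gives (4,4) = 49.
Using main diagonal: 67 + 53 + 49 + ? → (2,2) = 232 − 169 = 63.
The remaining cell in anti-diagonal is (2,3) = 232 − 177 = 55.
Row 4 must total 232; the given cells sum to 181, so (4,2) = 51.
Column 2 must total 232; the given cells sum to 175, so (1,2) = 57.
Column 3 must total 232; the given cells sum to 167, so (1,3) = 65.

65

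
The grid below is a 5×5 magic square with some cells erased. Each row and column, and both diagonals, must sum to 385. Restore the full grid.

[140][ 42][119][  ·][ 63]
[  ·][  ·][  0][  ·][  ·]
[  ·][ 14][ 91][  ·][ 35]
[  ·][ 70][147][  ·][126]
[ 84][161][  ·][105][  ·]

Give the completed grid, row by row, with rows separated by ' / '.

140 42 119 21 63 / 56 98 0 77 154 / 112 14 91 133 35 / -7 70 147 49 126 / 84 161 28 105 7

Using row 1: 140 + 42 + 119 + 63 + ? → (1,4) = 385 − 364 = 21.
The remaining cell in column 2 is (2,2) = 385 − 287 = 98.
Using column 3: 119 + 0 + 91 + 147 + ? → (5,3) = 385 − 357 = 28.
Anti-diagonal must total 385; the given cells sum to 308, so (2,4) = 77.
From row 5, 385 − (84 + 161 + 28 + 105) gives (5,5) = 7.
Column 5 needs 385; the known cells sum to 231, so (2,5) = 154.
Main diagonal: 140 + 98 + 91 + 7 + ? = 385, so (4,4) = 49.
Row 2 needs 385; the known cells sum to 329, so (2,1) = 56.
Using row 4: 70 + 147 + 49 + 126 + ? → (4,1) = 385 − 392 = -7.
Column 1 needs 385; the known cells sum to 273, so (3,1) = 112.
Column 4: 21 + 77 + 49 + 105 + ? = 385, so (3,4) = 133.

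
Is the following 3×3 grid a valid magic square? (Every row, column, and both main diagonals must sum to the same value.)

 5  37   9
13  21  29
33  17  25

No — row 3 sums to 75 but anti-diagonal sums to 63.

Row 1: 5 + 37 + 9 = 51.
Row 2: 13 + 21 + 29 = 63.
Row 3: 33 + 17 + 25 = 75.
Column 1: 5 + 13 + 33 = 51.
Column 2: 37 + 21 + 17 = 75.
Column 3: 9 + 29 + 25 = 63.
Main diagonal: 5 + 21 + 25 = 51.
Anti-diagonal: 9 + 21 + 33 = 63.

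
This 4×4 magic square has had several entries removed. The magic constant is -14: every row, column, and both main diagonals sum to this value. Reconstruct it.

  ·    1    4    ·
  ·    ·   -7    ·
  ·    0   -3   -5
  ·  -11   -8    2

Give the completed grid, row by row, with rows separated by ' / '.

-9 1 4 -10 / -2 -4 -7 -1 / -6 0 -3 -5 / 3 -11 -8 2

Row 3: 0 + (-3) + (-5) + ? = -14, so (3,1) = -6.
Row 4 must total -14; the given cells sum to -17, so (4,1) = 3.
From column 2, -14 − (1 + 0 + (-11)) gives (2,2) = -4.
From main diagonal, -14 − (-4 + (-3) + 2) gives (1,1) = -9.
Anti-diagonal: -7 + 0 + 3 + ? = -14, so (1,4) = -10.
Column 1: -9 + (-6) + 3 + ? = -14, so (2,1) = -2.
Column 4 needs -14; the known cells sum to -13, so (2,4) = -1.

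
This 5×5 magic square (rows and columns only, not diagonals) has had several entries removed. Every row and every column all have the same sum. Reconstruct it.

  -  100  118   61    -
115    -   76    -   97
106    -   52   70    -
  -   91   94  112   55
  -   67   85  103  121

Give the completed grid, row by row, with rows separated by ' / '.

Column 3 is already complete: 118 + 76 + 52 + 94 + 85 = 425, so that is the magic constant.
Row 4 must total 425; the given cells sum to 352, so (4,1) = 73.
The remaining cell in row 5 is (5,1) = 425 − 376 = 49.
From column 1, 425 − (115 + 106 + 73 + 49) gives (1,1) = 82.
Column 4 needs 425; the known cells sum to 346, so (2,4) = 79.
Row 1: 82 + 100 + 118 + 61 + ? = 425, so (1,5) = 64.
Using row 2: 115 + 76 + 79 + 97 + ? → (2,2) = 425 − 367 = 58.
Using column 2: 100 + 58 + 91 + 67 + ? → (3,2) = 425 − 316 = 109.
Using column 5: 64 + 97 + 55 + 121 + ? → (3,5) = 425 − 337 = 88.

82 100 118 61 64 / 115 58 76 79 97 / 106 109 52 70 88 / 73 91 94 112 55 / 49 67 85 103 121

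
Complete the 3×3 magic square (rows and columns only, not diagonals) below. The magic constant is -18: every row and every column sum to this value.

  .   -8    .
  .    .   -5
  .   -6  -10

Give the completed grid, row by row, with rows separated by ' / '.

-7 -8 -3 / -9 -4 -5 / -2 -6 -10

Row 3 needs -18; the known cells sum to -16, so (3,1) = -2.
Using column 2: -8 + (-6) + ? → (2,2) = -18 − (-14) = -4.
Column 3 must total -18; the given cells sum to -15, so (1,3) = -3.
Row 1 needs -18; the known cells sum to -11, so (1,1) = -7.
Row 2 must total -18; the given cells sum to -9, so (2,1) = -9.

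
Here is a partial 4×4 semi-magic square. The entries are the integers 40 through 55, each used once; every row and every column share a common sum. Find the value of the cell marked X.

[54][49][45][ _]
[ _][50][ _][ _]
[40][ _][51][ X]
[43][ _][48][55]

52

The entries are 40 through 55, which sum to 760, so each line sums to 760/4 = 190.
The remaining cell in row 1 is (1,4) = 190 − 148 = 42.
Row 4: 43 + 48 + 55 + ? = 190, so (4,2) = 44.
The remaining cell in column 1 is (2,1) = 190 − 137 = 53.
Column 2: 49 + 50 + 44 + ? = 190, so (3,2) = 47.
Column 3: 45 + 51 + 48 + ? = 190, so (2,3) = 46.
Row 2 needs 190; the known cells sum to 149, so (2,4) = 41.
Row 3: 40 + 47 + 51 + ? = 190, so (3,4) = 52.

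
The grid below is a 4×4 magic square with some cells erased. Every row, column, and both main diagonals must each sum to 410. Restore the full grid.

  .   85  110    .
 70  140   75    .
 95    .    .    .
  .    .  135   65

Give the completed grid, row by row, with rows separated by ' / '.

The remaining cell in row 2 is (2,4) = 410 − 285 = 125.
The remaining cell in column 3 is (3,3) = 410 − 320 = 90.
The remaining cell in main diagonal is (1,1) = 410 − 295 = 115.
Row 1: 115 + 85 + 110 + ? = 410, so (1,4) = 100.
Column 1: 115 + 70 + 95 + ? = 410, so (4,1) = 130.
From column 4, 410 − (100 + 125 + 65) gives (3,4) = 120.
Anti-diagonal must total 410; the given cells sum to 305, so (3,2) = 105.
From row 4, 410 − (130 + 135 + 65) gives (4,2) = 80.

115 85 110 100 / 70 140 75 125 / 95 105 90 120 / 130 80 135 65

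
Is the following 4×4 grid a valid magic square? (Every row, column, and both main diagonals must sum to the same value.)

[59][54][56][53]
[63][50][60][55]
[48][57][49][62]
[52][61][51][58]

No — column 4 sums to 228 but column 3 sums to 216.

Row 1: 59 + 54 + 56 + 53 = 222.
Row 2: 63 + 50 + 60 + 55 = 228.
Row 3: 48 + 57 + 49 + 62 = 216.
Row 4: 52 + 61 + 51 + 58 = 222.
Column 1: 59 + 63 + 48 + 52 = 222.
Column 2: 54 + 50 + 57 + 61 = 222.
Column 3: 56 + 60 + 49 + 51 = 216.
Column 4: 53 + 55 + 62 + 58 = 228.
Main diagonal: 59 + 50 + 49 + 58 = 216.
Anti-diagonal: 53 + 60 + 57 + 52 = 222.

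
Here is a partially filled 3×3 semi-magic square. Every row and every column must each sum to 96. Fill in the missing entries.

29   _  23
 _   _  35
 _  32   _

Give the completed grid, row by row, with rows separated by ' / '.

Row 1 must total 96; the given cells sum to 52, so (1,2) = 44.
From column 2, 96 − (44 + 32) gives (2,2) = 20.
Column 3 needs 96; the known cells sum to 58, so (3,3) = 38.
The remaining cell in row 2 is (2,1) = 96 − 55 = 41.
The remaining cell in row 3 is (3,1) = 96 − 70 = 26.

29 44 23 / 41 20 35 / 26 32 38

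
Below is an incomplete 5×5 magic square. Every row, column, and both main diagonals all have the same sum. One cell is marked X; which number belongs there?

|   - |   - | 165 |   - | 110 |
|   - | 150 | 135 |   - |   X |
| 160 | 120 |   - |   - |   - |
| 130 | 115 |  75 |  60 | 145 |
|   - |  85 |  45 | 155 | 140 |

80

Row 4 is complete and sums to 525; that is the magic constant.
Row 5 must total 525; the given cells sum to 425, so (5,1) = 100.
Column 2 needs 525; the known cells sum to 470, so (1,2) = 55.
Using column 3: 165 + 135 + 75 + 45 + ? → (3,3) = 525 − 420 = 105.
Using main diagonal: 150 + 105 + 60 + 140 + ? → (1,1) = 525 − 455 = 70.
Anti-diagonal: 110 + 105 + 115 + 100 + ? = 525, so (2,4) = 95.
Using row 1: 70 + 55 + 165 + 110 + ? → (1,4) = 525 − 400 = 125.
From column 1, 525 − (70 + 160 + 130 + 100) gives (2,1) = 65.
Column 4 needs 525; the known cells sum to 435, so (3,4) = 90.
The remaining cell in row 2 is (2,5) = 525 − 445 = 80.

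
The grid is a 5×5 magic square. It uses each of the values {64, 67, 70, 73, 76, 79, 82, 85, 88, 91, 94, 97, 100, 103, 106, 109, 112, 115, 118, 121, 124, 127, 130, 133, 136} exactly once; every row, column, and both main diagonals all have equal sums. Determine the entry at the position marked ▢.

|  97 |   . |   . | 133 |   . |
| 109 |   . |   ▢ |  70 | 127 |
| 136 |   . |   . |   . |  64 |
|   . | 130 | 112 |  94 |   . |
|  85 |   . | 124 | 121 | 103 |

88

The 25 entries sum to 2500, so each line sums to 2500/5 = 500.
Using row 5: 85 + 124 + 121 + 103 + ? → (5,2) = 500 − 433 = 67.
Using column 1: 97 + 109 + 136 + 85 + ? → (4,1) = 500 − 427 = 73.
Column 4 must total 500; the given cells sum to 418, so (3,4) = 82.
From row 4, 500 − (73 + 130 + 112 + 94) gives (4,5) = 91.
Column 5 needs 500; the known cells sum to 385, so (1,5) = 115.
Using anti-diagonal: 115 + 70 + 130 + 85 + ? → (3,3) = 500 − 400 = 100.
Row 3: 136 + 100 + 82 + 64 + ? = 500, so (3,2) = 118.
Main diagonal: 97 + 100 + 94 + 103 + ? = 500, so (2,2) = 106.
Row 2 must total 500; the given cells sum to 412, so (2,3) = 88.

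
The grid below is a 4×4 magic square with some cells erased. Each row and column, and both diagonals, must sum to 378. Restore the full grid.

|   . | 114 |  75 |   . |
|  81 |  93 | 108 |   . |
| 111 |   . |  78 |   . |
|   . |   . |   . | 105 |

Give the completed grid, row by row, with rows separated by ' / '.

The remaining cell in row 2 is (2,4) = 378 − 282 = 96.
Using column 3: 75 + 108 + 78 + ? → (4,3) = 378 − 261 = 117.
Main diagonal: 93 + 78 + 105 + ? = 378, so (1,1) = 102.
Using row 1: 102 + 114 + 75 + ? → (1,4) = 378 − 291 = 87.
Column 1 needs 378; the known cells sum to 294, so (4,1) = 84.
Using column 4: 87 + 96 + 105 + ? → (3,4) = 378 − 288 = 90.
From anti-diagonal, 378 − (87 + 108 + 84) gives (3,2) = 99.
Row 4 must total 378; the given cells sum to 306, so (4,2) = 72.

102 114 75 87 / 81 93 108 96 / 111 99 78 90 / 84 72 117 105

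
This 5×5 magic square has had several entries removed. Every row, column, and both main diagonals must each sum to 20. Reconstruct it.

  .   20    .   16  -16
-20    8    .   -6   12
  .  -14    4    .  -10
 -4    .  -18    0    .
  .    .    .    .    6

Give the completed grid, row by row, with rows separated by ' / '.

2 20 -2 16 -16 / -20 8 26 -6 12 / 18 -14 4 22 -10 / -4 14 -18 0 28 / 24 -8 10 -12 6

Row 2: -20 + 8 + (-6) + 12 + ? = 20, so (2,3) = 26.
Column 5: -16 + 12 + (-10) + 6 + ? = 20, so (4,5) = 28.
Using main diagonal: 8 + 4 + 0 + 6 + ? → (1,1) = 20 − 18 = 2.
From row 1, 20 − (2 + 20 + 16 + (-16)) gives (1,3) = -2.
Using row 4: -4 + (-18) + 0 + 28 + ? → (4,2) = 20 − 6 = 14.
The remaining cell in column 2 is (5,2) = 20 − 28 = -8.
Column 3: -2 + 26 + 4 + (-18) + ? = 20, so (5,3) = 10.
Using anti-diagonal: -16 + (-6) + 4 + 14 + ? → (5,1) = 20 − (-4) = 24.
Row 5: 24 + (-8) + 10 + 6 + ? = 20, so (5,4) = -12.
The remaining cell in column 1 is (3,1) = 20 − 2 = 18.
The remaining cell in column 4 is (3,4) = 20 − (-2) = 22.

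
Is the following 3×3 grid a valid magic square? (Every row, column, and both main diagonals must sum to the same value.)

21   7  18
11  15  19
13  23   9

No — column 1 sums to 45 but column 3 sums to 46.

Row 1: 21 + 7 + 18 = 46.
Row 2: 11 + 15 + 19 = 45.
Row 3: 13 + 23 + 9 = 45.
Column 1: 21 + 11 + 13 = 45.
Column 2: 7 + 15 + 23 = 45.
Column 3: 18 + 19 + 9 = 46.
Main diagonal: 21 + 15 + 9 = 45.
Anti-diagonal: 18 + 15 + 13 = 46.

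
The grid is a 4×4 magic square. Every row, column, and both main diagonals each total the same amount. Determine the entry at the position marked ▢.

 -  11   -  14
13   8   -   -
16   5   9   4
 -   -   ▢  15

Row 3 is complete and sums to 34; that is the magic constant.
Column 2 must total 34; the given cells sum to 24, so (4,2) = 10.
Column 4 must total 34; the given cells sum to 33, so (2,4) = 1.
Main diagonal must total 34; the given cells sum to 32, so (1,1) = 2.
Row 1: 2 + 11 + 14 + ? = 34, so (1,3) = 7.
Row 2 needs 34; the known cells sum to 22, so (2,3) = 12.
Using column 1: 2 + 13 + 16 + ? → (4,1) = 34 − 31 = 3.
Column 3 must total 34; the given cells sum to 28, so (4,3) = 6.

6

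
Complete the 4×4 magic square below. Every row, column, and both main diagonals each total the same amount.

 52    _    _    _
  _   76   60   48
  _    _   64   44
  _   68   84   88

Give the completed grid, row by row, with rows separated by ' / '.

52 56 72 100 / 96 76 60 48 / 92 80 64 44 / 40 68 84 88

Main diagonal is already complete: 52 + 76 + 64 + 88 = 280, so that is the magic constant.
Row 2 needs 280; the known cells sum to 184, so (2,1) = 96.
The remaining cell in row 4 is (4,1) = 280 − 240 = 40.
Column 1 needs 280; the known cells sum to 188, so (3,1) = 92.
The remaining cell in column 3 is (1,3) = 280 − 208 = 72.
Column 4: 48 + 44 + 88 + ? = 280, so (1,4) = 100.
Using anti-diagonal: 100 + 60 + 40 + ? → (3,2) = 280 − 200 = 80.
The remaining cell in row 1 is (1,2) = 280 − 224 = 56.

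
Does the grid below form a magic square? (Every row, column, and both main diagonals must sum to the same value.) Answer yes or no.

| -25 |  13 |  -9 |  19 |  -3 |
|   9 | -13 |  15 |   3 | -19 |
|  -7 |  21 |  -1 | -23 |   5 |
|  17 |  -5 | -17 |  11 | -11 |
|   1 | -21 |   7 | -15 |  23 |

Yes

Row 1: -25 + 13 + (-9) + 19 + (-3) = -5.
Row 2: 9 + (-13) + 15 + 3 + (-19) = -5.
Row 3: -7 + 21 + (-1) + (-23) + 5 = -5.
Row 4: 17 + (-5) + (-17) + 11 + (-11) = -5.
Row 5: 1 + (-21) + 7 + (-15) + 23 = -5.
Column 1: -25 + 9 + (-7) + 17 + 1 = -5.
Column 2: 13 + (-13) + 21 + (-5) + (-21) = -5.
Column 3: -9 + 15 + (-1) + (-17) + 7 = -5.
Column 4: 19 + 3 + (-23) + 11 + (-15) = -5.
Column 5: -3 + (-19) + 5 + (-11) + 23 = -5.
Main diagonal: -25 + (-13) + (-1) + 11 + 23 = -5.
Anti-diagonal: -3 + 3 + (-1) + (-5) + 1 = -5.
All lines sum to -5.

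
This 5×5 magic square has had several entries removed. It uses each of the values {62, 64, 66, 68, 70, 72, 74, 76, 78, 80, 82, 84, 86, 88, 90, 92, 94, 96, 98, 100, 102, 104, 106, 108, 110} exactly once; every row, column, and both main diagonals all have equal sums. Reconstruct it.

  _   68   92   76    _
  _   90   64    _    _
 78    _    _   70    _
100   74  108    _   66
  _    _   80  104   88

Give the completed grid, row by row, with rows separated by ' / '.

The 25 entries sum to 2150, so each line sums to 2150/5 = 430.
Using row 4: 100 + 74 + 108 + 66 + ? → (4,4) = 430 − 348 = 82.
Column 3: 92 + 64 + 108 + 80 + ? = 430, so (3,3) = 86.
Column 4 must total 430; the given cells sum to 332, so (2,4) = 98.
Main diagonal needs 430; the known cells sum to 346, so (1,1) = 84.
From row 1, 430 − (84 + 68 + 92 + 76) gives (1,5) = 110.
From anti-diagonal, 430 − (110 + 98 + 86 + 74) gives (5,1) = 62.
Row 5: 62 + 80 + 104 + 88 + ? = 430, so (5,2) = 96.
Column 1: 84 + 78 + 100 + 62 + ? = 430, so (2,1) = 106.
Column 2: 68 + 90 + 74 + 96 + ? = 430, so (3,2) = 102.
Using row 2: 106 + 90 + 64 + 98 + ? → (2,5) = 430 − 358 = 72.
Using row 3: 78 + 102 + 86 + 70 + ? → (3,5) = 430 − 336 = 94.

84 68 92 76 110 / 106 90 64 98 72 / 78 102 86 70 94 / 100 74 108 82 66 / 62 96 80 104 88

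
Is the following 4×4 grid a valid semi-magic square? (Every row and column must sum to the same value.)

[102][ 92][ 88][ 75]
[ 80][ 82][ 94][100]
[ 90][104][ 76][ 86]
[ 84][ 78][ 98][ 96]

No — row 4 sums to 356 but row 1 sums to 357.

Row 1: 102 + 92 + 88 + 75 = 357.
Row 2: 80 + 82 + 94 + 100 = 356.
Row 3: 90 + 104 + 76 + 86 = 356.
Row 4: 84 + 78 + 98 + 96 = 356.
Column 1: 102 + 80 + 90 + 84 = 356.
Column 2: 92 + 82 + 104 + 78 = 356.
Column 3: 88 + 94 + 76 + 98 = 356.
Column 4: 75 + 100 + 86 + 96 = 357.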